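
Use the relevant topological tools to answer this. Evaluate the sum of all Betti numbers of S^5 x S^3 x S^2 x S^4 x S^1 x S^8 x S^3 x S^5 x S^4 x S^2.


Total Betti number is multiplicative under products.
Each S^d (d>=1) has total Betti number 2.
There are 10 sphere factors.
Total = 2^10 = 1024

1024


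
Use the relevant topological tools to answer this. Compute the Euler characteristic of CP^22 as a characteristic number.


For any closed oriented manifold, <e(TM),[M]> = chi(M).
chi(CP^22) = 22+1 = 23

23


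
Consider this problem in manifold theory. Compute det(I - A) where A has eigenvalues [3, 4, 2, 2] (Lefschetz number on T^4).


For a torus self-map: L(f) = det(I - A) where A acts on H_1.
L(f) = (1-3) * (1-4) * (1-2) * (1-2) = -2 * -3 * -1 * -1 = 6

6


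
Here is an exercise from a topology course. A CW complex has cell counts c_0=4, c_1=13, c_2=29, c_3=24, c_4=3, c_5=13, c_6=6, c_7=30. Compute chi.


chi = sum_k (-1)^k c_k.
= (-1)^0*4 + (-1)^1*13 + (-1)^2*29 + (-1)^3*24 + (-1)^4*3 + (-1)^5*13 + (-1)^6*6 + (-1)^7*30
= (4) + (-13) + (29) + (-24) + (3) + (-13) + (6) + (-30)
= -38

-38


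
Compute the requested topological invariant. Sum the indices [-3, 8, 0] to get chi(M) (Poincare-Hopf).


Poincare-Hopf: chi(M) = sum of indices of zeros.
chi = (-3) + (8) + (0) = 5

5


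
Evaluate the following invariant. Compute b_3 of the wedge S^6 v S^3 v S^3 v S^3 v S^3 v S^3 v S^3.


For a wedge of spheres, H_k (k>0) is free on one generator per sphere of dimension k.
Spheres of dimension 3: count = 6.
b_3 = 6

6


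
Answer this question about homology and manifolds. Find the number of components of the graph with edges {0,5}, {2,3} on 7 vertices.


Run DFS/union-find over 7 vertices.
V = 7, E = 2.
Number of components = 5

5


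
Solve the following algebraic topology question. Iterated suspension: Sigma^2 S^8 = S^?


Each suspension raises dimension by 1: Sigma S^n = S^{n+1}.
Sigma^2 S^8 = S^{8+2} = S^10

10


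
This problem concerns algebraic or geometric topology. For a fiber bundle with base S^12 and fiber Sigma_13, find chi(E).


chi(S^12) = 2 (n even), chi(Sigma_13) = 2 - 2*13 = -24.
chi(E) = 2 * (-24) = -48

-48


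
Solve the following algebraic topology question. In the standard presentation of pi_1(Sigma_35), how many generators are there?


Standard presentation: pi_1(Sigma_g) = <a_1,b_1,...,a_g,b_g | [a_1,b_1]...[a_g,b_g] = 1>.
Number of generators = 2g = 2*35 = 70

70


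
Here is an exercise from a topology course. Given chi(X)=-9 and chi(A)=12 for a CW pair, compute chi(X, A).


Relative Euler characteristic: chi(X, A) = chi(X) - chi(A).
= -9 - (12) = -21

-21


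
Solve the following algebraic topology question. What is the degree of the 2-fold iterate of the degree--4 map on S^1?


deg(f) = -4. Degree is multiplicative: deg(f^2) = (deg f)^2.
deg(f^2) = (-4)^2 = 16

16


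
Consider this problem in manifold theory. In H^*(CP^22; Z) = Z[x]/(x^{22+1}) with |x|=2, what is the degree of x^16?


|x| = 2 in H^*(CP^n).
|x^16| = 16 * |x| = 16 * 2 = 32

32


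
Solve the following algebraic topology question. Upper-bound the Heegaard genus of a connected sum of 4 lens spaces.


Heegaard genus satisfies g(A#B) <= g(A) + g(B).
Each lens space has g = 1.
Upper bound: 4 * 1 = 4

4


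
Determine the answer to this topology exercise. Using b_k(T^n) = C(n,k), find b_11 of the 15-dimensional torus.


By the Kunneth formula, b_k(T^n) = C(n,k).
b_11(T^15) = C(15,11).
C(15,11) = 15!/(11!*4!) = 1365

1365


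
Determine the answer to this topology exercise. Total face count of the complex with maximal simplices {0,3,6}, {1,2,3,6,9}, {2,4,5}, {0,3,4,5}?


Each maximal simplex on m vertices has 2^m - 1 nonempty faces.
Take the union (dedupe shared faces).
Total distinct faces = 50

50


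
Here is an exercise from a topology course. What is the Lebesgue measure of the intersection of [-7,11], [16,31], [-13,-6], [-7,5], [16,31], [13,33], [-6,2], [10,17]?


Intersection = [max(a_i), min(b_i)] = [16, -6].
Since 16 > -6, the intersection is empty.
Length = 0

0


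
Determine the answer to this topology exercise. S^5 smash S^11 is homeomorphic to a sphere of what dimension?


S^m ^ S^n = S^{m+n}.
k = 5 + 11 = 16

16


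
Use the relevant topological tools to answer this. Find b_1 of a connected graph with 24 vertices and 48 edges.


For a connected graph: rank(pi_1) = b_1 = E - V + 1 = 1 - chi.
chi = V - E = 24 - 48 = -24.
rank = 1 - (-24) = 48 - 24 + 1 = 25

25


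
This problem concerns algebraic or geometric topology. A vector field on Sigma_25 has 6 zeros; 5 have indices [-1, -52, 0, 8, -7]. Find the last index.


Poincare-Hopf: sum of indices = chi(M).
chi(Sigma_25) = 2 - 2*25 = -48.
Sum of known indices = -52.
x = chi - (sum known) = -48 - (-52) = 4

4


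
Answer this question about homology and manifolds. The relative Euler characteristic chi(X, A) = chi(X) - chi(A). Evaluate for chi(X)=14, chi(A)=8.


Relative Euler characteristic: chi(X, A) = chi(X) - chi(A).
= 14 - (8) = 6

6


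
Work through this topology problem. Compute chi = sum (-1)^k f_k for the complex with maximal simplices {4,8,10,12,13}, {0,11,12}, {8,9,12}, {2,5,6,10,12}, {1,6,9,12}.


Enumerate all faces; f-vector: f_0=12, f_1=28, f_2=26, f_3=11, f_4=2.
chi = sum (-1)^k f_k = 1

1


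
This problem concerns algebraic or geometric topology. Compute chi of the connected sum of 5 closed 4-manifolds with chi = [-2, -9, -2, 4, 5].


For n-manifolds: chi(A#B) = chi(A) + chi(B) - chi(S^4).
chi(S^4) = 1 + (-1)^4 = 2.
chi(#) = (sum chi_i) - (5-1)*chi(S^4) = -4 - 4*2 = -12

-12


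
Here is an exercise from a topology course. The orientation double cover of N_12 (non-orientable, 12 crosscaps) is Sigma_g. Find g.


chi(N_12) = 2 - 12 = -10.
Double cover: chi(Sigma_g) = 2 * chi(N_12) = 2*(-10) = -20.
2 - 2g = -20, so g = (2 - (-20))/2 = 22/2 = 11

11


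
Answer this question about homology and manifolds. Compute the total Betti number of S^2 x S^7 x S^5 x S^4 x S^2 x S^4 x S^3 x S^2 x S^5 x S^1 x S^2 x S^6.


Total Betti number is multiplicative under products.
Each S^d (d>=1) has total Betti number 2.
There are 12 sphere factors.
Total = 2^12 = 4096

4096


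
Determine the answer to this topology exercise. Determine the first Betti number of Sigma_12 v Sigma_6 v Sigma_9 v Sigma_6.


For a wedge X v Y: reduced H_k(X v Y) = H_k(X) + H_k(Y).
Each Sigma_g contributes b_1 = 2g.
b_1 = 24 + 12 + 18 + 12 = 66

66


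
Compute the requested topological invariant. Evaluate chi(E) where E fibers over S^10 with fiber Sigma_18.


chi(S^10) = 2 (n even), chi(Sigma_18) = 2 - 2*18 = -34.
chi(E) = 2 * (-34) = -68

-68


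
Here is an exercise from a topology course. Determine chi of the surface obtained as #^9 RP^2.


For a non-orientable closed surface with k crosscaps: chi = 2 - k.
Here k = 9.
chi = 2 - 9 = -7

-7


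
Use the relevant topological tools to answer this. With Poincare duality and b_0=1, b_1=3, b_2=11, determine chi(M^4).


By Poincare duality b_k = b_{4-k}, so full Betti numbers: b_0=1, b_1=3, b_2=11, b_3=3, b_4=1.
chi = sum (-1)^k b_k = 7

7


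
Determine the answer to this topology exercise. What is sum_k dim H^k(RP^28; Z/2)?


H^k(RP^28; Z/2) = Z/2 for each 0 <= k <= 28.
Total dimension = 28 + 1 = 29

29


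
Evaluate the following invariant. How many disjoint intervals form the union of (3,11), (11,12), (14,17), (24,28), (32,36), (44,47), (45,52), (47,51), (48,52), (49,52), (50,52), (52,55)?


Sort and merge overlapping open intervals.
Merged: (3,11), (11,12), (14,17), (24,28), (32,36), (44,52), (52,55).
Number of components = 7

7


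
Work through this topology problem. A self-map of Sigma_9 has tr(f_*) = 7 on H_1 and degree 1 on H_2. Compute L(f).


L(f) = tr(f_0*) - tr(f_1*) + tr(f_2*).
= 1 - (7) + (1)
= -5

-5


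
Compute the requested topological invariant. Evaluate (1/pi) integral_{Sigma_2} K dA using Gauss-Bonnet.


Gauss-Bonnet: integral K dA = 2*pi*chi(M).
chi(Sigma_2) = 2 - 2*2 = -2.
(integral K dA)/pi = 2*chi = 2*(-2) = -4

-4


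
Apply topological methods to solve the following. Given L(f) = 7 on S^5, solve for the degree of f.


L(f) = 1 + (-1)^5 deg(f) on S^5.
7 = 1 + (-1)^5 * deg(f)
(-1)^5 * deg(f) = 6
deg(f) = -6

-6


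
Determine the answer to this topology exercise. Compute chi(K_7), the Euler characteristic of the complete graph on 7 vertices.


K_7: V = 7, E = C(7,2) = 21.
chi = V - E = 7 - 21 = -14

-14


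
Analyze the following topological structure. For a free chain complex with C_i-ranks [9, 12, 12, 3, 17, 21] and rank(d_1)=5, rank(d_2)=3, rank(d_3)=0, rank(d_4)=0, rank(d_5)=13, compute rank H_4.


rank H_k = rank(ker d_k) - rank(im d_{k+1}).
rank(ker d_4) = rank(C_4) - rank(d_4) = 17 - 0 = 17.
rank(im d_{4+1}) = 13.
rank H_4 = 17 - 13 = 4

4


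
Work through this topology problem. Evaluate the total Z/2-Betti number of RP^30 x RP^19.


dim H^*(RP^n; Z/2) = n+1 (one Z/2 in each degree 0..n).
Total Betti number is multiplicative.
Total = (30+1) * (19+1) = 31 * 20 = 620

620


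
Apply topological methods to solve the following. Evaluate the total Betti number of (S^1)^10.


b_k(T^10) = C(10,k), so the sum over k is sum_k C(10,k) = 2^10.
Total = 2^10 = 1024

1024


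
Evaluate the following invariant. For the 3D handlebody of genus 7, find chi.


A genus-g handlebody deformation retracts to a wedge of g circles.
chi(vee_g S^1) = 1 - g.
chi(H_7) = 1 - 7 = -6

-6


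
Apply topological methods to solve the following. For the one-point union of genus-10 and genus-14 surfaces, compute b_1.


For a wedge: H_1(A v B) = H_1(A) + H_1(B).
b_1(Sigma_10) = 20, b_1(Sigma_14) = 28.
b_1 = 20 + 28 = 48

48


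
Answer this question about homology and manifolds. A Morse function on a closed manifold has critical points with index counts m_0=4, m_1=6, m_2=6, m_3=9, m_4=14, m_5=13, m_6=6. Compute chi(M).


Morse theory: chi(M) = sum_k (-1)^k m_k where m_k = #(index-k critical points).
= (4) + (-6) + (6) + (-9) + (14) + (-13) + (6) = 2

2


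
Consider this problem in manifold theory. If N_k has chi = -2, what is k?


chi = 2 - k for closed non-orientable surfaces with k crosscaps.
-2 = 2 - k
k = 2 - (-2) = 4

4


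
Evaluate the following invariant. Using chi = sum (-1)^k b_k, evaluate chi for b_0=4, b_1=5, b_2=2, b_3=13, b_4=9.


chi = sum_k (-1)^k b_k.
= (4) + (-5) + (2) + (-13) + (9)
= -3

-3


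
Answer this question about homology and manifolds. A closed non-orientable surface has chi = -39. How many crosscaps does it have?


chi = 2 - k for closed non-orientable surfaces with k crosscaps.
-39 = 2 - k
k = 2 - (-39) = 41

41


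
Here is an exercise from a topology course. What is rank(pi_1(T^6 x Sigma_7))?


pi_1(A x B) = pi_1(A) x pi_1(B); rank of abelianization = b_1.
b_1(T^6) = 6, b_1(Sigma_7) = 2*7 = 14.
b_1(product) = 6 + 14 = 20

20


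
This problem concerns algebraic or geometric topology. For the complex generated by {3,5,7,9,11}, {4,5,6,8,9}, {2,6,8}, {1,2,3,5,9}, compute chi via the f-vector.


Enumerate all faces; f-vector: f_0=10, f_1=28, f_2=30, f_3=15, f_4=3.
chi = sum (-1)^k f_k = 0

0


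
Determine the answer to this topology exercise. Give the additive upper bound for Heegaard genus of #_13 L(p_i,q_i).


Heegaard genus satisfies g(A#B) <= g(A) + g(B).
Each lens space has g = 1.
Upper bound: 13 * 1 = 13

13


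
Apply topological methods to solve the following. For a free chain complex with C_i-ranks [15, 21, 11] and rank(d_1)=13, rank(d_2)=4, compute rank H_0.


rank H_k = rank(ker d_k) - rank(im d_{k+1}).
rank(ker d_0) = rank(C_0) - rank(d_0) = 15 - 0 = 15.
rank(im d_{0+1}) = 13.
rank H_0 = 15 - 13 = 2

2


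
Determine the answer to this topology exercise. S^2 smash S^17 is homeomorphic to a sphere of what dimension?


S^m ^ S^n = S^{m+n}.
k = 2 + 17 = 19

19


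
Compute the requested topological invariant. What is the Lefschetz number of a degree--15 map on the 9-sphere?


On S^9: L(f) = tr(f_0*) + (-1)^9 tr(f_9*) = 1 + (-1)^9 * deg(f).
L(f) = 1 + (-1)^9 * -15 = 1 + 15 = 16

16


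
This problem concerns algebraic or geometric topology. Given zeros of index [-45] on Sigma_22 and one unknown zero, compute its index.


Poincare-Hopf: sum of indices = chi(M).
chi(Sigma_22) = 2 - 2*22 = -42.
Sum of known indices = -45.
x = chi - (sum known) = -42 - (-45) = 3

3


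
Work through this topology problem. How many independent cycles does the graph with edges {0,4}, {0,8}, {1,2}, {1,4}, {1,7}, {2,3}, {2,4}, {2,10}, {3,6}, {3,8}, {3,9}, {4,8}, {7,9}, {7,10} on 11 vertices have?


b_1 = E - V + (number of components).
E = 14, V = 11, components = 2.
b_1 = 14 - 11 + 2 = 5

5


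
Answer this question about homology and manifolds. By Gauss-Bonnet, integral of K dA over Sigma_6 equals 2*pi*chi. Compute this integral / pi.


Gauss-Bonnet: integral K dA = 2*pi*chi(M).
chi(Sigma_6) = 2 - 2*6 = -10.
(integral K dA)/pi = 2*chi = 2*(-10) = -20

-20


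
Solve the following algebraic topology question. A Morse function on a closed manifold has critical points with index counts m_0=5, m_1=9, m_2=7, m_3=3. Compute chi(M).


Morse theory: chi(M) = sum_k (-1)^k m_k where m_k = #(index-k critical points).
= (5) + (-9) + (7) + (-3) = 0

0


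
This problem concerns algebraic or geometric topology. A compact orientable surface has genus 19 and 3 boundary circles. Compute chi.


For a compact orientable surface with genus g and b boundary components: chi = 2 - 2g - b.
chi = 2 - 2*19 - 3 = 2 - 38 - 3 = -39

-39


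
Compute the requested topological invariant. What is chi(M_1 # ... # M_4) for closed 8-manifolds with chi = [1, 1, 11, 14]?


For n-manifolds: chi(A#B) = chi(A) + chi(B) - chi(S^8).
chi(S^8) = 1 + (-1)^8 = 2.
chi(#) = (sum chi_i) - (4-1)*chi(S^8) = 27 - 3*2 = 21

21


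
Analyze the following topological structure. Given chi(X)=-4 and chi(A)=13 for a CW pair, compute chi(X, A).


Relative Euler characteristic: chi(X, A) = chi(X) - chi(A).
= -4 - (13) = -17

-17


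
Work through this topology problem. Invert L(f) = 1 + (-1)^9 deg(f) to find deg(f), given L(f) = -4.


L(f) = 1 + (-1)^9 deg(f) on S^9.
-4 = 1 + (-1)^9 * deg(f)
(-1)^9 * deg(f) = -5
deg(f) = 5

5


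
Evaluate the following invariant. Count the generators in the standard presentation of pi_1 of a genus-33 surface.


Standard presentation: pi_1(Sigma_g) = <a_1,b_1,...,a_g,b_g | [a_1,b_1]...[a_g,b_g] = 1>.
Number of generators = 2g = 2*33 = 66

66


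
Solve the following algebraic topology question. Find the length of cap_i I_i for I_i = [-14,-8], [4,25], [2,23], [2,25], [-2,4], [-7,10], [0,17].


Intersection = [max(a_i), min(b_i)] = [4, -8].
Since 4 > -8, the intersection is empty.
Length = 0

0


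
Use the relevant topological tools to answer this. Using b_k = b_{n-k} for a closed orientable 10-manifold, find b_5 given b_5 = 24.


Poincare duality for closed orientable n-manifolds: b_k = b_{n-k}.
Here n = 10, so b_5 = b_5 = 24

24


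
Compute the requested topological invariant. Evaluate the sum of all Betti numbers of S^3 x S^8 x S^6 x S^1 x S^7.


Total Betti number is multiplicative under products.
Each S^d (d>=1) has total Betti number 2.
There are 5 sphere factors.
Total = 2^5 = 32

32


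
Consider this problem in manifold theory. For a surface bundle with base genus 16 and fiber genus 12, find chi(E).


For a fiber bundle F -> E -> B (with CW structure): chi(E) = chi(B) * chi(F).
chi(Sigma_16) = -30, chi(Sigma_12) = -22.
chi(E) = (-30) * (-22) = 660

660


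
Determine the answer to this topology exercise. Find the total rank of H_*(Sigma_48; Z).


For Sigma_48: b_0 = 1, b_1 = 2g = 96, b_2 = 1.
Total = 1 + 96 + 1 = 98

98


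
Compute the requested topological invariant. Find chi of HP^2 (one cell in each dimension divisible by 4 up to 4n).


HP^2 has one cell in each dimension 0, 4, ..., 4*2 (2+1 cells, all even-dim).
chi = 2 + 1 = 3

3


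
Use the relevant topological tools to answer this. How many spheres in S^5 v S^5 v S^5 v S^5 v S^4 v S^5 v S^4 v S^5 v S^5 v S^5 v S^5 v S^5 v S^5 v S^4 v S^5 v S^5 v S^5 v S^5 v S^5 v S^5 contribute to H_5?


For a wedge of spheres, H_k (k>0) is free on one generator per sphere of dimension k.
Spheres of dimension 5: count = 17.
b_5 = 17

17


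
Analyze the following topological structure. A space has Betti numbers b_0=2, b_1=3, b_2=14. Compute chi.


chi = sum_k (-1)^k b_k.
= (2) + (-3) + (14)
= 13

13


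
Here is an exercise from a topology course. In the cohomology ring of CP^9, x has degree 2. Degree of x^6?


|x| = 2 in H^*(CP^n).
|x^6| = 6 * |x| = 6 * 2 = 12

12


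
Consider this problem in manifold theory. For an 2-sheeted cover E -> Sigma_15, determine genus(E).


For an n-sheeted cover: chi(E) = n * chi(B).
chi(Sigma_15) = 2 - 2*15 = -28.
chi(E) = 2 * (-28) = -56.
genus(E) = (2 - chi(E))/2 = (2 - (-56))/2 = 58/2 = 29

29


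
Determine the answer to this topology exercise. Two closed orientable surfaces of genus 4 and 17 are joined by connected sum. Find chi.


chi(Sigma_4) = 2 - 2*4 = -6
chi(Sigma_17) = 2 - 2*17 = -32
For surfaces: chi(A#B) = chi(A) + chi(B) - 2.
chi = -6 + -32 - 2 = -40

-40


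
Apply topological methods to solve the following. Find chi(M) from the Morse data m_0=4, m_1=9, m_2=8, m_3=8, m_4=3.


Morse theory: chi(M) = sum_k (-1)^k m_k where m_k = #(index-k critical points).
= (4) + (-9) + (8) + (-8) + (3) = -2

-2


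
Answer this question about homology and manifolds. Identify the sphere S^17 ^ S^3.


S^m ^ S^n = S^{m+n}.
k = 17 + 3 = 20

20


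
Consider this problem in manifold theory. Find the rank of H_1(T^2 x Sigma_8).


pi_1(A x B) = pi_1(A) x pi_1(B); rank of abelianization = b_1.
b_1(T^2) = 2, b_1(Sigma_8) = 2*8 = 16.
b_1(product) = 2 + 16 = 18

18


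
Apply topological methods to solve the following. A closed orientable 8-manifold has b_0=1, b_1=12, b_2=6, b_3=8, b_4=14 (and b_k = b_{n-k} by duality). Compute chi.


By Poincare duality b_k = b_{8-k}, so full Betti numbers: b_0=1, b_1=12, b_2=6, b_3=8, b_4=14, b_5=8, b_6=6, b_7=12, b_8=1.
chi = sum (-1)^k b_k = -12

-12


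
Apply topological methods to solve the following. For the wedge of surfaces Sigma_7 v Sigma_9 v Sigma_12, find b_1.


For a wedge X v Y: reduced H_k(X v Y) = H_k(X) + H_k(Y).
Each Sigma_g contributes b_1 = 2g.
b_1 = 14 + 18 + 24 = 56

56


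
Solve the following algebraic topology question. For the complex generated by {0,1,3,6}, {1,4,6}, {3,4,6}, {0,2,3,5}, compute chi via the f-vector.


Enumerate all faces; f-vector: f_0=7, f_1=14, f_2=10, f_3=2.
chi = sum (-1)^k f_k = 1

1


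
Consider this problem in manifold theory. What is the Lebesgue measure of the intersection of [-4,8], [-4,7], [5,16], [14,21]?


Intersection = [max(a_i), min(b_i)] = [14, 7].
Since 14 > 7, the intersection is empty.
Length = 0

0


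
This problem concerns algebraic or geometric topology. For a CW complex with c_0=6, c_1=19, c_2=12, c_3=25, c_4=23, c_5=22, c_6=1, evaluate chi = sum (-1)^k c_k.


chi = sum_k (-1)^k c_k.
= (-1)^0*6 + (-1)^1*19 + (-1)^2*12 + (-1)^3*25 + (-1)^4*23 + (-1)^5*22 + (-1)^6*1
= (6) + (-19) + (12) + (-25) + (23) + (-22) + (1)
= -24

-24


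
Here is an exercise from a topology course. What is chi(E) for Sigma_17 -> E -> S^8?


chi(S^8) = 2 (n even), chi(Sigma_17) = 2 - 2*17 = -32.
chi(E) = 2 * (-32) = -64

-64


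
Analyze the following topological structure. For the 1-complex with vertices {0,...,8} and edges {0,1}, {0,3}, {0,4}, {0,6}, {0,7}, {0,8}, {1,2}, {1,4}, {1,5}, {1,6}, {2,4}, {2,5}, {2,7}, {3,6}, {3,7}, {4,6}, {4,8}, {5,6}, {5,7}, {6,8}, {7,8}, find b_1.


b_1 = E - V + (number of components).
E = 21, V = 9, components = 1.
b_1 = 21 - 9 + 1 = 13

13


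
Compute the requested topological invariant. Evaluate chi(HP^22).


HP^22 has one cell in each dimension 0, 4, ..., 4*22 (22+1 cells, all even-dim).
chi = 22 + 1 = 23

23


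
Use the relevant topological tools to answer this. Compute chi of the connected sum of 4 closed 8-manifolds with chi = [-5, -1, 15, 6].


For n-manifolds: chi(A#B) = chi(A) + chi(B) - chi(S^8).
chi(S^8) = 1 + (-1)^8 = 2.
chi(#) = (sum chi_i) - (4-1)*chi(S^8) = 15 - 3*2 = 9

9


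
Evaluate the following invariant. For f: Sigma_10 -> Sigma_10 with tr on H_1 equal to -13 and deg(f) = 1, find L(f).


L(f) = tr(f_0*) - tr(f_1*) + tr(f_2*).
= 1 - (-13) + (1)
= 15

15


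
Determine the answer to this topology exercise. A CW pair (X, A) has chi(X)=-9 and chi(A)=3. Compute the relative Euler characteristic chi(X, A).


Relative Euler characteristic: chi(X, A) = chi(X) - chi(A).
= -9 - (3) = -12

-12


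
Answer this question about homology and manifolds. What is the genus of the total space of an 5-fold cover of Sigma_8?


For an n-sheeted cover: chi(E) = n * chi(B).
chi(Sigma_8) = 2 - 2*8 = -14.
chi(E) = 5 * (-14) = -70.
genus(E) = (2 - chi(E))/2 = (2 - (-70))/2 = 72/2 = 36

36


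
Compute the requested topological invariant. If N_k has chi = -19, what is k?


chi = 2 - k for closed non-orientable surfaces with k crosscaps.
-19 = 2 - k
k = 2 - (-19) = 21

21


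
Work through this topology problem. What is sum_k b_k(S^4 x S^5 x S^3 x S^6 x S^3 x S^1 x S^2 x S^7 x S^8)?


Total Betti number is multiplicative under products.
Each S^d (d>=1) has total Betti number 2.
There are 9 sphere factors.
Total = 2^9 = 512

512


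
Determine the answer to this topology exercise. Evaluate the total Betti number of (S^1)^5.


b_k(T^5) = C(5,k), so the sum over k is sum_k C(5,k) = 2^5.
Total = 2^5 = 32

32


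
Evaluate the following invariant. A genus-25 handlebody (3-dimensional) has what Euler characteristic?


A genus-g handlebody deformation retracts to a wedge of g circles.
chi(vee_g S^1) = 1 - g.
chi(H_25) = 1 - 25 = -24

-24


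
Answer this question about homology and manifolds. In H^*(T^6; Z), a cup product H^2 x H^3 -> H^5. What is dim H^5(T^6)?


Cup product: H^p x H^q -> H^{p+q}; here p+q = 2+3 = 5.
rank H^k(T^n) = C(n,k).
C(6,5) = 6

6


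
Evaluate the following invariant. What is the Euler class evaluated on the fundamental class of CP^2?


For any closed oriented manifold, <e(TM),[M]> = chi(M).
chi(CP^2) = 2+1 = 3

3


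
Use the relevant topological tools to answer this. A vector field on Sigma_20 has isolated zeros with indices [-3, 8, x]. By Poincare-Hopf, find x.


Poincare-Hopf: sum of indices = chi(M).
chi(Sigma_20) = 2 - 2*20 = -38.
Sum of known indices = 5.
x = chi - (sum known) = -38 - (5) = -43

-43


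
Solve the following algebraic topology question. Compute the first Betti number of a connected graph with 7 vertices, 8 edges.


For a connected graph: rank(pi_1) = b_1 = E - V + 1 = 1 - chi.
chi = V - E = 7 - 8 = -1.
rank = 1 - (-1) = 8 - 7 + 1 = 2

2


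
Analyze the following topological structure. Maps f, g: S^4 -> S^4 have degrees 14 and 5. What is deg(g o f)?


Degree is multiplicative under composition: deg(g o f) = deg(g) * deg(f).
= 5 * 14 = 70

70


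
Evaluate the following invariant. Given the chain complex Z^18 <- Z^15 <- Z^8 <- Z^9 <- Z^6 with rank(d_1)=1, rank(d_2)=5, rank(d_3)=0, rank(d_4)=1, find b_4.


rank H_k = rank(ker d_k) - rank(im d_{k+1}).
rank(ker d_4) = rank(C_4) - rank(d_4) = 6 - 1 = 5.
rank(im d_{4+1}) = 0.
rank H_4 = 5 - 0 = 5

5


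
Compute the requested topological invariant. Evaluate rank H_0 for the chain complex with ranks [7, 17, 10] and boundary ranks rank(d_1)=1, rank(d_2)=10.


rank H_k = rank(ker d_k) - rank(im d_{k+1}).
rank(ker d_0) = rank(C_0) - rank(d_0) = 7 - 0 = 7.
rank(im d_{0+1}) = 1.
rank H_0 = 7 - 1 = 6

6


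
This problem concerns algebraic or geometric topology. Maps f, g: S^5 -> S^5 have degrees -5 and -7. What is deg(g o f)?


Degree is multiplicative under composition: deg(g o f) = deg(g) * deg(f).
= -7 * -5 = 35

35


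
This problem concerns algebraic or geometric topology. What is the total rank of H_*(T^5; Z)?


b_k(T^5) = C(5,k), so the sum over k is sum_k C(5,k) = 2^5.
Total = 2^5 = 32

32


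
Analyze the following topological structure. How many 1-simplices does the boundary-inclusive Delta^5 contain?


Delta^5 has 5+1 vertices. A 1-face is a choice of 1+1 vertices.
f_1 = C(5+1, 1+1) = C(6,2) = 15

15


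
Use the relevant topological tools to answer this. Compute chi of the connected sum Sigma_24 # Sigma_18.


chi(Sigma_24) = 2 - 2*24 = -46
chi(Sigma_18) = 2 - 2*18 = -34
For surfaces: chi(A#B) = chi(A) + chi(B) - 2.
chi = -46 + -34 - 2 = -82

-82


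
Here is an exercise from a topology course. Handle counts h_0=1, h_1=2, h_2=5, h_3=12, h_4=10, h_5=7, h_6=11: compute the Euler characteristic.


Handles of index k contribute (-1)^k to chi (same as CW cells).
chi = (1) + (-2) + (5) + (-12) + (10) + (-7) + (11) = 6

6


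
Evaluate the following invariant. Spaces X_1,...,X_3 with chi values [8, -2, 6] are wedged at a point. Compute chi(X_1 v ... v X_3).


chi(A v B) = chi(A) + chi(B) - 1 (one point identified).
For 3 spaces: chi = (sum chi_i) - (3 - 1).
sum = 12; chi = 12 - 2 = 10

10


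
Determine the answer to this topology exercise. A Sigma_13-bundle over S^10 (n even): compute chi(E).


chi(S^10) = 2 (n even), chi(Sigma_13) = 2 - 2*13 = -24.
chi(E) = 2 * (-24) = -48

-48


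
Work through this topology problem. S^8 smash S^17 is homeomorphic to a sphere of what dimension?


S^m ^ S^n = S^{m+n}.
k = 8 + 17 = 25

25


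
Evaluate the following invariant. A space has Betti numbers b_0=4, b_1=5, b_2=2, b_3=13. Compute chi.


chi = sum_k (-1)^k b_k.
= (4) + (-5) + (2) + (-13)
= -12

-12


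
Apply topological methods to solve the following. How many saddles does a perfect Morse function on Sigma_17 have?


A perfect Morse function has m_k = b_k.
For Sigma_17: b_0=1, b_1=2g=34, b_2=1.
Saddles m_1 = 2g = 34

34


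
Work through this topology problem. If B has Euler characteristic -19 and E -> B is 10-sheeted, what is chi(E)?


For a finite covering: chi(E) = (number of sheets) * chi(B).
chi(E) = 10 * (-19) = -190

-190


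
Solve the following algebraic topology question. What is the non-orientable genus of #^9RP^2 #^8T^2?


Since a >= 1, the sum is non-orientable; each T^2 can be replaced by RP^2 # RP^2 (since T^2#RP^2 = 3RP^2).
Total crosscaps k = 9 + 2*8 = 25.
Check via chi: chi = 9*1 + 8*0 - (9+8-1)*2 = -23 = 2 - k = -23. Consistent.

25


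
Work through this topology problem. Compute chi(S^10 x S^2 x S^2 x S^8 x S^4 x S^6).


chi is multiplicative: chi(X x Y) = chi(X) chi(Y).
Each even-dim sphere has chi = 2. There are 6 factors.
chi = 2^6 = 64

64


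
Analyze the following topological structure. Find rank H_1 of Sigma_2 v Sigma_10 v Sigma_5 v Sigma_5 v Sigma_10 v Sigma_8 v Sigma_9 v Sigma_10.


For a wedge X v Y: reduced H_k(X v Y) = H_k(X) + H_k(Y).
Each Sigma_g contributes b_1 = 2g.
b_1 = 4 + 20 + 10 + 10 + 20 + 16 + 18 + 20 = 118

118


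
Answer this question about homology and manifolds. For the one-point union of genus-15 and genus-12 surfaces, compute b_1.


For a wedge: H_1(A v B) = H_1(A) + H_1(B).
b_1(Sigma_15) = 30, b_1(Sigma_12) = 24.
b_1 = 30 + 24 = 54

54


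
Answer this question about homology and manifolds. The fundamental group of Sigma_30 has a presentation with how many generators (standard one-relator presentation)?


Standard presentation: pi_1(Sigma_g) = <a_1,b_1,...,a_g,b_g | [a_1,b_1]...[a_g,b_g] = 1>.
Number of generators = 2g = 2*30 = 60

60


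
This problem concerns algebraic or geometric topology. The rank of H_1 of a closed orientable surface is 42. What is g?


For a closed orientable surface: b_1 = 2g.
42 = 2g
g = 42 / 2 = 21

21


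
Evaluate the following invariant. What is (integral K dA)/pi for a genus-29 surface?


Gauss-Bonnet: integral K dA = 2*pi*chi(M).
chi(Sigma_29) = 2 - 2*29 = -56.
(integral K dA)/pi = 2*chi = 2*(-56) = -112

-112


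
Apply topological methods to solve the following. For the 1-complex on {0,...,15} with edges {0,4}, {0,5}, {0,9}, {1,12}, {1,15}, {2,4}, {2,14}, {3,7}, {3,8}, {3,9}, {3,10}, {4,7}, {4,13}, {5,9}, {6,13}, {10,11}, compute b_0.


Run DFS/union-find over 16 vertices.
V = 16, E = 16.
Number of components = 2

2


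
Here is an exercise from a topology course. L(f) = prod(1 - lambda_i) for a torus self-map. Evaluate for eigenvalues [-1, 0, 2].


For a torus self-map: L(f) = det(I - A) where A acts on H_1.
L(f) = (1--1) * (1-0) * (1-2) = 2 * 1 * -1 = -2

-2


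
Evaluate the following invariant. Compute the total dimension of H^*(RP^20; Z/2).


H^k(RP^20; Z/2) = Z/2 for each 0 <= k <= 20.
Total dimension = 20 + 1 = 21

21


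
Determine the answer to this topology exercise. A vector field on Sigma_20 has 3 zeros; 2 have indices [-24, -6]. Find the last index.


Poincare-Hopf: sum of indices = chi(M).
chi(Sigma_20) = 2 - 2*20 = -38.
Sum of known indices = -30.
x = chi - (sum known) = -38 - (-30) = -8

-8


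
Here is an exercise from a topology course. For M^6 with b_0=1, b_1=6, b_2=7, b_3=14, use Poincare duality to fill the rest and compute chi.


By Poincare duality b_k = b_{6-k}, so full Betti numbers: b_0=1, b_1=6, b_2=7, b_3=14, b_4=7, b_5=6, b_6=1.
chi = sum (-1)^k b_k = -10

-10


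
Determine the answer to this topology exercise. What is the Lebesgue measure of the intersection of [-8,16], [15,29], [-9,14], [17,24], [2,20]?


Intersection = [max(a_i), min(b_i)] = [17, 14].
Since 17 > 14, the intersection is empty.
Length = 0

0


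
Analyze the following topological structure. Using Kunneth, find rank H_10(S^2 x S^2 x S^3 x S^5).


Each S^d has Poincare polynomial 1 + t^d.
The product S^2 x S^2 x S^3 x S^5 has Poincare polynomial prod(1+t^d_i).
Expanding: b_0=1, b_2=2, b_3=1, b_4=1, b_5=3, b_7=3, b_8=1, b_9=1, b_10=2, b_12=1.
b_10 = 2

2


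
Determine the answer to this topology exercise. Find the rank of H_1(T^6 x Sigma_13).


pi_1(A x B) = pi_1(A) x pi_1(B); rank of abelianization = b_1.
b_1(T^6) = 6, b_1(Sigma_13) = 2*13 = 26.
b_1(product) = 6 + 26 = 32

32


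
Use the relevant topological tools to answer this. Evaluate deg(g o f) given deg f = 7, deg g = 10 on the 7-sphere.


Degree is multiplicative under composition: deg(g o f) = deg(g) * deg(f).
= 10 * 7 = 70

70


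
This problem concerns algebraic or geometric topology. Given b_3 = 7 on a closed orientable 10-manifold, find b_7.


Poincare duality for closed orientable n-manifolds: b_k = b_{n-k}.
Here n = 10, so b_7 = b_3 = 7

7


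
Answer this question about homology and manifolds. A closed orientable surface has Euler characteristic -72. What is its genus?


chi = 2 - 2g for closed orientable surfaces.
-72 = 2 - 2g
2g = 2 - (-72) = 74
g = 37

37


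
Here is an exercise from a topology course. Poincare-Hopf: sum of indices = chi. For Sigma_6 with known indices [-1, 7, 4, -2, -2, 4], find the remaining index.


Poincare-Hopf: sum of indices = chi(M).
chi(Sigma_6) = 2 - 2*6 = -10.
Sum of known indices = 10.
x = chi - (sum known) = -10 - (10) = -20

-20


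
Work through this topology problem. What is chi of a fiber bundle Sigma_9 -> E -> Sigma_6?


For a fiber bundle F -> E -> B (with CW structure): chi(E) = chi(B) * chi(F).
chi(Sigma_6) = -10, chi(Sigma_9) = -16.
chi(E) = (-10) * (-16) = 160

160


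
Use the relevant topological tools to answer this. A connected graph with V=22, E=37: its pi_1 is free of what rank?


For a connected graph: rank(pi_1) = b_1 = E - V + 1 = 1 - chi.
chi = V - E = 22 - 37 = -15.
rank = 1 - (-15) = 37 - 22 + 1 = 16

16


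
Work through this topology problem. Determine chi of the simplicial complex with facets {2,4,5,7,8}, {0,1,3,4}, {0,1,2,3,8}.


Enumerate all faces; f-vector: f_0=8, f_1=22, f_2=23, f_3=11, f_4=2.
chi = sum (-1)^k f_k = 0

0


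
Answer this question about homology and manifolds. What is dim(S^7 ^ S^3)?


S^m ^ S^n = S^{m+n}.
k = 7 + 3 = 10

10


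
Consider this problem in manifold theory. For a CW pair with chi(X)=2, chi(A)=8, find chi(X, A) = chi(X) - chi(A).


Relative Euler characteristic: chi(X, A) = chi(X) - chi(A).
= 2 - (8) = -6

-6


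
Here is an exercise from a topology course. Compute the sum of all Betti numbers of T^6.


b_k(T^6) = C(6,k), so the sum over k is sum_k C(6,k) = 2^6.
Total = 2^6 = 64

64


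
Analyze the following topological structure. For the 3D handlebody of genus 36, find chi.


A genus-g handlebody deformation retracts to a wedge of g circles.
chi(vee_g S^1) = 1 - g.
chi(H_36) = 1 - 36 = -35

-35


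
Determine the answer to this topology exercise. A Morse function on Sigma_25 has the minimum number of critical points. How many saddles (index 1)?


A perfect Morse function has m_k = b_k.
For Sigma_25: b_0=1, b_1=2g=50, b_2=1.
Saddles m_1 = 2g = 50

50


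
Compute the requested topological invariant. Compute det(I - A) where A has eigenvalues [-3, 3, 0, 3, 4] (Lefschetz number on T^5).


For a torus self-map: L(f) = det(I - A) where A acts on H_1.
L(f) = (1--3) * (1-3) * (1-0) * (1-3) * (1-4) = 4 * -2 * 1 * -2 * -3 = -48

-48


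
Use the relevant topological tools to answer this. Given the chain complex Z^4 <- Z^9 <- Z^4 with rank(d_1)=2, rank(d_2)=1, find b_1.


rank H_k = rank(ker d_k) - rank(im d_{k+1}).
rank(ker d_1) = rank(C_1) - rank(d_1) = 9 - 2 = 7.
rank(im d_{1+1}) = 1.
rank H_1 = 7 - 1 = 6

6


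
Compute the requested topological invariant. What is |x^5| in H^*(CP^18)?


|x| = 2 in H^*(CP^n).
|x^5| = 5 * |x| = 5 * 2 = 10

10


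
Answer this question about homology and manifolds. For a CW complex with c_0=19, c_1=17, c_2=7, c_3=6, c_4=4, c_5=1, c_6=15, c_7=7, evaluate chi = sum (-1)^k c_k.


chi = sum_k (-1)^k c_k.
= (-1)^0*19 + (-1)^1*17 + (-1)^2*7 + (-1)^3*6 + (-1)^4*4 + (-1)^5*1 + (-1)^6*15 + (-1)^7*7
= (19) + (-17) + (7) + (-6) + (4) + (-1) + (15) + (-7)
= 14

14


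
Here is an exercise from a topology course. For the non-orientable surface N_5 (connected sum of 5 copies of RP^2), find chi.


For a non-orientable closed surface with k crosscaps: chi = 2 - k.
Here k = 5.
chi = 2 - 5 = -3

-3


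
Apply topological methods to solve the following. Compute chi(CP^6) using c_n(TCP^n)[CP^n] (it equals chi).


For any closed oriented manifold, <e(TM),[M]> = chi(M).
chi(CP^6) = 6+1 = 7

7


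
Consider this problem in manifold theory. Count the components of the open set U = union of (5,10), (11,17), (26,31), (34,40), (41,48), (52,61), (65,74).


Sort and merge overlapping open intervals.
Merged: (5,10), (11,17), (26,31), (34,40), (41,48), (52,61), (65,74).
Number of components = 7

7


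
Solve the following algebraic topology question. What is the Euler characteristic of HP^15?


HP^15 has one cell in each dimension 0, 4, ..., 4*15 (15+1 cells, all even-dim).
chi = 15 + 1 = 16

16


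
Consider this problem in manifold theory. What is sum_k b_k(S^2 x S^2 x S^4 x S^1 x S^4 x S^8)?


Total Betti number is multiplicative under products.
Each S^d (d>=1) has total Betti number 2.
There are 6 sphere factors.
Total = 2^6 = 64

64


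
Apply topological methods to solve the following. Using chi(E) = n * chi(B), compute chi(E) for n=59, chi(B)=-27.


For a finite covering: chi(E) = (number of sheets) * chi(B).
chi(E) = 59 * (-27) = -1593

-1593


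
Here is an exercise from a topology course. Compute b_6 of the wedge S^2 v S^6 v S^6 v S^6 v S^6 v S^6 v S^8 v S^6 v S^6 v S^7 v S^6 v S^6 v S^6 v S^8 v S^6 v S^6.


For a wedge of spheres, H_k (k>0) is free on one generator per sphere of dimension k.
Spheres of dimension 6: count = 12.
b_6 = 12

12


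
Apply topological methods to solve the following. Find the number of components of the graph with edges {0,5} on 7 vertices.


Run DFS/union-find over 7 vertices.
V = 7, E = 1.
Number of components = 6

6


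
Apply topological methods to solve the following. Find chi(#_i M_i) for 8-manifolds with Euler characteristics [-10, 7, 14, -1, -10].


For n-manifolds: chi(A#B) = chi(A) + chi(B) - chi(S^8).
chi(S^8) = 1 + (-1)^8 = 2.
chi(#) = (sum chi_i) - (5-1)*chi(S^8) = 0 - 4*2 = -8

-8


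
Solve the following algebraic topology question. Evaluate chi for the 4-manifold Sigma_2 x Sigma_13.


chi(Sigma_2) = 2 - 2*2 = -2
chi(Sigma_13) = 2 - 2*13 = -24
chi(product) = (-2) * (-24) = 48

48


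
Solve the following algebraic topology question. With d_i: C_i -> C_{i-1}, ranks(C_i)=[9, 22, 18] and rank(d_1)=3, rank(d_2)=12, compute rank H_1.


rank H_k = rank(ker d_k) - rank(im d_{k+1}).
rank(ker d_1) = rank(C_1) - rank(d_1) = 22 - 3 = 19.
rank(im d_{1+1}) = 12.
rank H_1 = 19 - 12 = 7

7


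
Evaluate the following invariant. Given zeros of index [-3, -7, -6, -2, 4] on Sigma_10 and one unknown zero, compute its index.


Poincare-Hopf: sum of indices = chi(M).
chi(Sigma_10) = 2 - 2*10 = -18.
Sum of known indices = -14.
x = chi - (sum known) = -18 - (-14) = -4

-4


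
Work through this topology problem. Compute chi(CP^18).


CP^18 has one cell in each even dimension 0, 2, ..., 2*18 (18+1 cells total).
All cells are even-dimensional, so chi = number of cells.
chi = 18 + 1 = 19

19


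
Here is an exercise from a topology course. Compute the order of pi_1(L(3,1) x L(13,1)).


pi_1(X x Y) = pi_1(X) x pi_1(Y).
pi_1(L(3,1)) = Z/3, pi_1(L(13,1)) = Z/13.
|Z/3 x Z/13| = 3 * 13 = 39

39


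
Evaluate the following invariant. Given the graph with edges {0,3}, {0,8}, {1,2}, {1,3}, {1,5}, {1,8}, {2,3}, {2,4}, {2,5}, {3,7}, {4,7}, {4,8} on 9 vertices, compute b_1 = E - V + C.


b_1 = E - V + (number of components).
E = 12, V = 9, components = 2.
b_1 = 12 - 9 + 2 = 5

5


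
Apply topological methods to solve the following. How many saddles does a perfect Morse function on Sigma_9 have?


A perfect Morse function has m_k = b_k.
For Sigma_9: b_0=1, b_1=2g=18, b_2=1.
Saddles m_1 = 2g = 18

18


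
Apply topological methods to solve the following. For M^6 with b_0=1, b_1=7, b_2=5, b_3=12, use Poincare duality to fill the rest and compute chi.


By Poincare duality b_k = b_{6-k}, so full Betti numbers: b_0=1, b_1=7, b_2=5, b_3=12, b_4=5, b_5=7, b_6=1.
chi = sum (-1)^k b_k = -14

-14


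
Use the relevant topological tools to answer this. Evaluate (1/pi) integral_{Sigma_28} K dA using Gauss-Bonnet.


Gauss-Bonnet: integral K dA = 2*pi*chi(M).
chi(Sigma_28) = 2 - 2*28 = -54.
(integral K dA)/pi = 2*chi = 2*(-54) = -108

-108


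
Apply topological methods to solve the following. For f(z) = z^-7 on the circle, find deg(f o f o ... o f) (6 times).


deg(f) = -7. Degree is multiplicative: deg(f^6) = (deg f)^6.
deg(f^6) = (-7)^6 = 117649

117649


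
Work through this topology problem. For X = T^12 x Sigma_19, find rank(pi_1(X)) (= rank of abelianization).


pi_1(A x B) = pi_1(A) x pi_1(B); rank of abelianization = b_1.
b_1(T^12) = 12, b_1(Sigma_19) = 2*19 = 38.
b_1(product) = 12 + 38 = 50

50


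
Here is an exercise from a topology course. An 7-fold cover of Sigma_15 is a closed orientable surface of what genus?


For an n-sheeted cover: chi(E) = n * chi(B).
chi(Sigma_15) = 2 - 2*15 = -28.
chi(E) = 7 * (-28) = -196.
genus(E) = (2 - chi(E))/2 = (2 - (-196))/2 = 198/2 = 99

99


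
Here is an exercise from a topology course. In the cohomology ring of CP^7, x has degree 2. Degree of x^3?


|x| = 2 in H^*(CP^n).
|x^3| = 3 * |x| = 3 * 2 = 6

6


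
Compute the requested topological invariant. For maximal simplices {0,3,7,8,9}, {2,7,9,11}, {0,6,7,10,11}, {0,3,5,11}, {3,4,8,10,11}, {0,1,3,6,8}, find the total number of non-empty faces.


Each maximal simplex on m vertices has 2^m - 1 nonempty faces.
Take the union (dedupe shared faces).
Total distinct faces = 125

125
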